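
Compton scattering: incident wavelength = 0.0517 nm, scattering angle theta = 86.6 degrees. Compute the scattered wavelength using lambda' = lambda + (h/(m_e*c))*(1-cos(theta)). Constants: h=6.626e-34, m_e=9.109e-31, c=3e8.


Compton wavelength: h/(m_e*c) = 2.4247e-12 m
d_lambda = 2.4247e-12 * (1 - cos(86.6 deg))
= 2.4247e-12 * 0.940694
= 2.2809e-12 m = 0.002281 nm
lambda' = 0.0517 + 0.002281
= 0.053981 nm

0.053981


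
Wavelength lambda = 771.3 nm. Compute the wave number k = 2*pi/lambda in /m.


k = 2 * pi / lambda
= 6.2832 / (771.3e-9)
= 6.2832 / 7.7130e-07
= 8.1462e+06 /m

8.1462e+06


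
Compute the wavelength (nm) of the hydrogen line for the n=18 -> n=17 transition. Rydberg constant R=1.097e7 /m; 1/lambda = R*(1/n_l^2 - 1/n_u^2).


1/lambda = R * (1/n_l^2 - 1/n_u^2)
= 1.097e7 * (1/17^2 - 1/18^2)
= 1.097e7 * (0.00346 - 0.003086)
= 1.097e7 * 0.000374
= 4.1005e+03 /m
lambda = 1 / 4.1005e+03 = 243875.5046 nm

243875.5046


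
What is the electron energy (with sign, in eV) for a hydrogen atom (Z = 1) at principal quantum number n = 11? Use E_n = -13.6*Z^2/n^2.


E_n = -13.6 * Z^2 / n^2
= -13.6 * 1^2 / 11^2
= -13.6 * 1 / 121
= -0.1124 eV

-0.1124


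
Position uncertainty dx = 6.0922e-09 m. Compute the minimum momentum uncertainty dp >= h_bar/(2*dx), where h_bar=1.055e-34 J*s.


dp = h_bar / (2 * dx)
= 1.055e-34 / (2 * 6.0922e-09)
= 1.055e-34 / 1.2184e-08
= 8.6586e-27 kg*m/s

8.6586e-27


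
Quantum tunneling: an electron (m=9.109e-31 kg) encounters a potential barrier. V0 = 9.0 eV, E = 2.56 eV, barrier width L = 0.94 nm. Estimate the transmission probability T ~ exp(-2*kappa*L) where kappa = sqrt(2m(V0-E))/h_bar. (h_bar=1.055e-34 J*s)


V0 - E = 6.44 eV = 1.0317e-18 J
kappa = sqrt(2 * m * (V0-E)) / h_bar
= sqrt(2 * 9.109e-31 * 1.0317e-18) / 1.055e-34
= 1.2995e+10 /m
2*kappa*L = 2 * 1.2995e+10 * 0.94e-9
= 24.4304
T = exp(-24.4304) = 2.454867e-11

2.454867e-11


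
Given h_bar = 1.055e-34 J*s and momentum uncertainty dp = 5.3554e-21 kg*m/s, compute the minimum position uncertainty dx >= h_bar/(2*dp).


dx = h_bar / (2 * dp)
= 1.055e-34 / (2 * 5.3554e-21)
= 1.055e-34 / 1.0711e-20
= 9.8499e-15 m

9.8499e-15


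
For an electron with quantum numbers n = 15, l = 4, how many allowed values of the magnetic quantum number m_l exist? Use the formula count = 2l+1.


m_l ranges from -l to +l in integer steps
So m_l goes from -4 to +4
Count = 2l + 1 = 2*4 + 1
= 9

9


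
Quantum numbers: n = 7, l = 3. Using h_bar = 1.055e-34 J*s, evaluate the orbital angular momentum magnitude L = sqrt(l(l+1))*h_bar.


L = sqrt(l*(l+1)) * h_bar
= sqrt(3 * 4) * 1.055e-34
= sqrt(12) * 1.055e-34
= 3.4641 * 1.055e-34
= 3.6546e-34 J*s

3.6546e-34


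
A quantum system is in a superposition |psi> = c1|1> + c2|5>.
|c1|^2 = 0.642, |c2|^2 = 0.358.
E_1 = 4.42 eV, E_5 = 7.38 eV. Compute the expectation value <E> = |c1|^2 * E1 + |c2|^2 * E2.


<E> = |c1|^2 * E1 + |c2|^2 * E2
= 0.642 * 4.42 + 0.358 * 7.38
= 2.8376 + 2.642
= 5.4797 eV

5.4797


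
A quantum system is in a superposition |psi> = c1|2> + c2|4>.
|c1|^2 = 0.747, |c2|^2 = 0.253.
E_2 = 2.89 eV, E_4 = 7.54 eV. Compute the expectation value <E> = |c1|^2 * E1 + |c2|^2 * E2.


<E> = |c1|^2 * E1 + |c2|^2 * E2
= 0.747 * 2.89 + 0.253 * 7.54
= 2.1588 + 1.9076
= 4.0664 eV

4.0664


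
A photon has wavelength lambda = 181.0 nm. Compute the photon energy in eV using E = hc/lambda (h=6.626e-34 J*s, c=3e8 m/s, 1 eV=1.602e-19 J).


E = hc / lambda
= (6.626e-34)(3e8) / (181.0e-9)
= 1.9878e-25 / 1.8100e-07
= 1.0982e-18 J
Converting to eV: 1.0982e-18 / 1.602e-19
= 6.8554 eV

6.8554


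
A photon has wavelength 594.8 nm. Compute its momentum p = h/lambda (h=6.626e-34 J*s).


p = h / lambda
= 6.626e-34 / (594.8e-9)
= 6.626e-34 / 5.9480e-07
= 1.1140e-27 kg*m/s

1.1140e-27


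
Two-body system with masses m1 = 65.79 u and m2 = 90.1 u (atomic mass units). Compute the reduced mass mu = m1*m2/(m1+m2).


mu = m1 * m2 / (m1 + m2)
= 65.79 * 90.1 / (65.79 + 90.1)
= 5927.679 / 155.89
= 38.0248 u

38.0248


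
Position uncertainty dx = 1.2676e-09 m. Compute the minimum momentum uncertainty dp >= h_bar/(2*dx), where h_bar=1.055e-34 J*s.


dp = h_bar / (2 * dx)
= 1.055e-34 / (2 * 1.2676e-09)
= 1.055e-34 / 2.5352e-09
= 4.1614e-26 kg*m/s

4.1614e-26


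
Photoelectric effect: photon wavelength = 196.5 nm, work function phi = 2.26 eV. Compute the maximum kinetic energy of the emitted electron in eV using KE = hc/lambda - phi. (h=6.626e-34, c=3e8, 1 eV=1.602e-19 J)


E_photon = hc / lambda
= (6.626e-34)(3e8) / (196.5e-9)
= 1.0116e-18 J
= 6.3146 eV
KE = E_photon - phi
= 6.3146 - 2.26
= 4.0546 eV

4.0546


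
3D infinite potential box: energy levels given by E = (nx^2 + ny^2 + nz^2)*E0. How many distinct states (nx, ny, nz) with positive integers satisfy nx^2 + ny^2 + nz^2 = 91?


Enumerate all (nx, ny, nz) with nx^2 + ny^2 + nz^2 = 91:
(1,3,9)
(1,9,3)
(3,1,9)
(3,9,1)
(9,1,3)
(9,3,1)
Total degeneracy = 6

6


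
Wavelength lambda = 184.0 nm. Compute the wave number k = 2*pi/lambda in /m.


k = 2 * pi / lambda
= 6.2832 / (184.0e-9)
= 6.2832 / 1.8400e-07
= 3.4148e+07 /m

3.4148e+07


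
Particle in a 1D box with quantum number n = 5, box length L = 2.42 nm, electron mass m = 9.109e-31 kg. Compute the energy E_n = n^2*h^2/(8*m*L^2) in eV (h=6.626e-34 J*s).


E = n^2 * h^2 / (8 * m * L^2)
= 5^2 * (6.626e-34)^2 / (8 * 9.109e-31 * (2.42e-9)^2)
= 25 * 4.3904e-67 / (8 * 9.109e-31 * 5.8564e-18)
= 2.5719e-19 J
= 1.6054 eV

1.6054


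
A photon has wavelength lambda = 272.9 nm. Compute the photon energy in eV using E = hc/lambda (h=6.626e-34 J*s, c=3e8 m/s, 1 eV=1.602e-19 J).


E = hc / lambda
= (6.626e-34)(3e8) / (272.9e-9)
= 1.9878e-25 / 2.7290e-07
= 7.2840e-19 J
Converting to eV: 7.2840e-19 / 1.602e-19
= 4.5468 eV

4.5468


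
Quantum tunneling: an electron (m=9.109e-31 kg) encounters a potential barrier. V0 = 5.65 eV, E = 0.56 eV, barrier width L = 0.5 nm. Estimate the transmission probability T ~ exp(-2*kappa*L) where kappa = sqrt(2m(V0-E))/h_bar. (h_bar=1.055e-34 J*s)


V0 - E = 5.09 eV = 8.1542e-19 J
kappa = sqrt(2 * m * (V0-E)) / h_bar
= sqrt(2 * 9.109e-31 * 8.1542e-19) / 1.055e-34
= 1.1553e+10 /m
2*kappa*L = 2 * 1.1553e+10 * 0.5e-9
= 11.5528
T = exp(-11.5528) = 9.608900e-06

9.608900e-06


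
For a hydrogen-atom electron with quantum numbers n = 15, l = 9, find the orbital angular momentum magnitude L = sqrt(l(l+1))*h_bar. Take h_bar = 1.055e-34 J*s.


L = sqrt(l*(l+1)) * h_bar
= sqrt(9 * 10) * 1.055e-34
= sqrt(90) * 1.055e-34
= 9.4868 * 1.055e-34
= 1.0009e-33 J*s

1.0009e-33


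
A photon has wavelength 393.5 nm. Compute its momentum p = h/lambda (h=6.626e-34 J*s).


p = h / lambda
= 6.626e-34 / (393.5e-9)
= 6.626e-34 / 3.9350e-07
= 1.6839e-27 kg*m/s

1.6839e-27


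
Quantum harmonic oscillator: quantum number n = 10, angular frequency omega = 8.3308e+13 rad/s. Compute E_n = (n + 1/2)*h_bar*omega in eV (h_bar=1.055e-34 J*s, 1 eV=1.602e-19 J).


E = (n + 1/2) * h_bar * omega
= (10 + 0.5) * 1.055e-34 * 8.3308e+13
= 10.5 * 8.7890e-21
= 9.2284e-20 J
= 0.5761 eV

0.5761


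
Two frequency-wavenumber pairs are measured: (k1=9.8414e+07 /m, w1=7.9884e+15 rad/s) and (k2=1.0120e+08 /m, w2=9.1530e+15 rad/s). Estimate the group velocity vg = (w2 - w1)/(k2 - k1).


vg = (w2 - w1) / (k2 - k1)
= (9.1530e+15 - 7.9884e+15) / (1.0120e+08 - 9.8414e+07)
= 1.1646e+15 / 2.7860e+06
= 4.1802e+08 m/s

4.1802e+08


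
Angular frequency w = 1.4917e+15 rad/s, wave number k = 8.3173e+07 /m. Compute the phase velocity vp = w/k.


vp = w / k
= 1.4917e+15 / 8.3173e+07
= 1.7935e+07 m/s

1.7935e+07


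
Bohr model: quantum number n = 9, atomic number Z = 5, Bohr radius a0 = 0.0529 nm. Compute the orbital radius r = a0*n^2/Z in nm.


r = a0 * n^2 / Z
= 0.0529 * 9^2 / 5
= 0.0529 * 81 / 5
= 0.857 nm

0.857


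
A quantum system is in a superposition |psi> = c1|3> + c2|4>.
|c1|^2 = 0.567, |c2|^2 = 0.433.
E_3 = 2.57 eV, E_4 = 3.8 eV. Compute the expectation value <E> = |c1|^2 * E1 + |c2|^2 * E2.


<E> = |c1|^2 * E1 + |c2|^2 * E2
= 0.567 * 2.57 + 0.433 * 3.8
= 1.4572 + 1.6454
= 3.1026 eV

3.1026


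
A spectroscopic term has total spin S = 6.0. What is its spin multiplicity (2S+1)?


Spin multiplicity = 2S + 1
= 2 * 6.0 + 1
= 12.0 + 1
= 13

13


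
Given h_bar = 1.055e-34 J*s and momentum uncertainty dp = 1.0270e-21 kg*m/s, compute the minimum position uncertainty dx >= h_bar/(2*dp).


dx = h_bar / (2 * dp)
= 1.055e-34 / (2 * 1.0270e-21)
= 1.055e-34 / 2.0540e-21
= 5.1363e-14 m

5.1363e-14


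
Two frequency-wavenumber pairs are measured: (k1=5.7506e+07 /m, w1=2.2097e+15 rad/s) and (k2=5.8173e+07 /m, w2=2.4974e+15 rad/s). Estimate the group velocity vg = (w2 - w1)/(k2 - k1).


vg = (w2 - w1) / (k2 - k1)
= (2.4974e+15 - 2.2097e+15) / (5.8173e+07 - 5.7506e+07)
= 2.8770e+14 / 6.6700e+05
= 4.3133e+08 m/s

4.3133e+08


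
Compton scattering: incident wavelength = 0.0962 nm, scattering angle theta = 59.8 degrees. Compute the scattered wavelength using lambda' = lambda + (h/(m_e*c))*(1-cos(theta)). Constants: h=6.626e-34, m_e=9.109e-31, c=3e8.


Compton wavelength: h/(m_e*c) = 2.4247e-12 m
d_lambda = 2.4247e-12 * (1 - cos(59.8 deg))
= 2.4247e-12 * 0.49698
= 1.2050e-12 m = 0.001205 nm
lambda' = 0.0962 + 0.001205
= 0.097405 nm

0.097405


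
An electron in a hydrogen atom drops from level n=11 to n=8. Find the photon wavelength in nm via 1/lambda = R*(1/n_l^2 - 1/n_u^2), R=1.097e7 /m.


1/lambda = R * (1/n_l^2 - 1/n_u^2)
= 1.097e7 * (1/8^2 - 1/11^2)
= 1.097e7 * (0.015625 - 0.008264)
= 1.097e7 * 0.007361
= 8.0745e+04 /m
lambda = 1 / 8.0745e+04 = 12384.6535 nm

12384.6535


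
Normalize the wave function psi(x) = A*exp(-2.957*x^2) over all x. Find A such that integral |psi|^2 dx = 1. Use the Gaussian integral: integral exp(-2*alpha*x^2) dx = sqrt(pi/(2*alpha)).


integral |psi|^2 dx = A^2 * sqrt(pi/(2*alpha)) = 1
A^2 = sqrt(2*alpha/pi)
= sqrt(2 * 2.957 / pi)
= 1.372037
A = sqrt(1.372037)
= 1.1713

1.1713


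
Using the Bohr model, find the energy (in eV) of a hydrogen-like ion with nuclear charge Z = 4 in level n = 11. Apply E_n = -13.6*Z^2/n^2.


E_n = -13.6 * Z^2 / n^2
= -13.6 * 4^2 / 11^2
= -13.6 * 16 / 121
= -1.7983 eV

-1.7983


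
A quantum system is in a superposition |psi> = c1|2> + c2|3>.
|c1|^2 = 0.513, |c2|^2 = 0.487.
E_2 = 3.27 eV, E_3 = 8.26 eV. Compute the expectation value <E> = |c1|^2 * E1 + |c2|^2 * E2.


<E> = |c1|^2 * E1 + |c2|^2 * E2
= 0.513 * 3.27 + 0.487 * 8.26
= 1.6775 + 4.0226
= 5.7001 eV

5.7001


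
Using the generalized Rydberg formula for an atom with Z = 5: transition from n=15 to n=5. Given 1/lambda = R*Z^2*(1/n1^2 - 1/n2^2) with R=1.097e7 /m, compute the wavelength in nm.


1/lambda = R * Z^2 * (1/n1^2 - 1/n2^2)
= 1.097e7 * 5^2 * (1/5^2 - 1/15^2)
= 1.097e7 * 25 * (0.04 - 0.004444)
= 9.7511e+06 /m
lambda = 1 / 9.7511e+06
= 102.5524 nm

102.5524


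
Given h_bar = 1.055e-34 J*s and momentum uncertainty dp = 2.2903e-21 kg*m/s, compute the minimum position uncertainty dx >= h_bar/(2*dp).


dx = h_bar / (2 * dp)
= 1.055e-34 / (2 * 2.2903e-21)
= 1.055e-34 / 4.5806e-21
= 2.3032e-14 m

2.3032e-14


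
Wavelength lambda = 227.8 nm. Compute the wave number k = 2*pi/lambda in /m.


k = 2 * pi / lambda
= 6.2832 / (227.8e-9)
= 6.2832 / 2.2780e-07
= 2.7582e+07 /m

2.7582e+07


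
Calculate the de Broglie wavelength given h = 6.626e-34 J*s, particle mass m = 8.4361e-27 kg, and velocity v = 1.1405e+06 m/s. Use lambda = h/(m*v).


lambda = h / (m * v)
= 6.626e-34 / (8.4361e-27 * 1.1405e+06)
= 6.626e-34 / 9.6214e-21
= 6.8868e-14 m

6.8868e-14


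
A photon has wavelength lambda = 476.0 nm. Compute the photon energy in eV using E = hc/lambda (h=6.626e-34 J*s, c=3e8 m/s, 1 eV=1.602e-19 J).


E = hc / lambda
= (6.626e-34)(3e8) / (476.0e-9)
= 1.9878e-25 / 4.7600e-07
= 4.1761e-19 J
Converting to eV: 4.1761e-19 / 1.602e-19
= 2.6068 eV

2.6068


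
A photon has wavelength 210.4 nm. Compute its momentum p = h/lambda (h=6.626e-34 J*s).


p = h / lambda
= 6.626e-34 / (210.4e-9)
= 6.626e-34 / 2.1040e-07
= 3.1492e-27 kg*m/s

3.1492e-27


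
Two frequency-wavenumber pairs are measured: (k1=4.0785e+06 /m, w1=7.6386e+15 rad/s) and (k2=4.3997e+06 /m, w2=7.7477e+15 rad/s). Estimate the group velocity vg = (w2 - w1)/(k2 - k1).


vg = (w2 - w1) / (k2 - k1)
= (7.7477e+15 - 7.6386e+15) / (4.3997e+06 - 4.0785e+06)
= 1.0910e+14 / 3.2120e+05
= 3.3966e+08 m/s

3.3966e+08


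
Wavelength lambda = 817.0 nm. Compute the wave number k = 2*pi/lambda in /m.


k = 2 * pi / lambda
= 6.2832 / (817.0e-9)
= 6.2832 / 8.1700e-07
= 7.6906e+06 /m

7.6906e+06


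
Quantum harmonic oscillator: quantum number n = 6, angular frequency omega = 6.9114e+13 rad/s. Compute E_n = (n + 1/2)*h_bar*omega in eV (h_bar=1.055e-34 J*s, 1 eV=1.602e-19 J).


E = (n + 1/2) * h_bar * omega
= (6 + 0.5) * 1.055e-34 * 6.9114e+13
= 6.5 * 7.2915e-21
= 4.7395e-20 J
= 0.2958 eV

0.2958


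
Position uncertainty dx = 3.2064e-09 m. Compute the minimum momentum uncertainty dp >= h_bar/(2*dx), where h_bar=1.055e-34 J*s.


dp = h_bar / (2 * dx)
= 1.055e-34 / (2 * 3.2064e-09)
= 1.055e-34 / 6.4128e-09
= 1.6451e-26 kg*m/s

1.6451e-26


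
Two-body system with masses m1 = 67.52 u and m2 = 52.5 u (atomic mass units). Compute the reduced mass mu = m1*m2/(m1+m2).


mu = m1 * m2 / (m1 + m2)
= 67.52 * 52.5 / (67.52 + 52.5)
= 3544.8 / 120.02
= 29.5351 u

29.5351


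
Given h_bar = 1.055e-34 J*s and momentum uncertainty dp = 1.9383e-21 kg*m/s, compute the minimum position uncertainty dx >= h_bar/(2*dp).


dx = h_bar / (2 * dp)
= 1.055e-34 / (2 * 1.9383e-21)
= 1.055e-34 / 3.8766e-21
= 2.7215e-14 m

2.7215e-14


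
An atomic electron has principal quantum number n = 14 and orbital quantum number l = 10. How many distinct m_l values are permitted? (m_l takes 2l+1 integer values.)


m_l ranges from -l to +l in integer steps
So m_l goes from -10 to +10
Count = 2l + 1 = 2*10 + 1
= 21

21


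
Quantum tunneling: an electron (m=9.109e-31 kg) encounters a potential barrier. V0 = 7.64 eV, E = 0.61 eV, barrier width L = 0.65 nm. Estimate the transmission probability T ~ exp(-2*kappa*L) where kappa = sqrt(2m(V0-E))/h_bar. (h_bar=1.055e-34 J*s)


V0 - E = 7.03 eV = 1.1262e-18 J
kappa = sqrt(2 * m * (V0-E)) / h_bar
= sqrt(2 * 9.109e-31 * 1.1262e-18) / 1.055e-34
= 1.3577e+10 /m
2*kappa*L = 2 * 1.3577e+10 * 0.65e-9
= 17.6502
T = exp(-17.6502) = 2.160758e-08

2.160758e-08


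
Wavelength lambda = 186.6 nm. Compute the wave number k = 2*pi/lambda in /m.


k = 2 * pi / lambda
= 6.2832 / (186.6e-9)
= 6.2832 / 1.8660e-07
= 3.3672e+07 /m

3.3672e+07


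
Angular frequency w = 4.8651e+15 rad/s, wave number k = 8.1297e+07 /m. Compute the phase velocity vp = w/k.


vp = w / k
= 4.8651e+15 / 8.1297e+07
= 5.9844e+07 m/s

5.9844e+07


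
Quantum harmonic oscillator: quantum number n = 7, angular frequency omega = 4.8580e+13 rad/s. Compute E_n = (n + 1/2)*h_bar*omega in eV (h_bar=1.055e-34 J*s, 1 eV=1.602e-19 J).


E = (n + 1/2) * h_bar * omega
= (7 + 0.5) * 1.055e-34 * 4.8580e+13
= 7.5 * 5.1252e-21
= 3.8439e-20 J
= 0.2399 eV

0.2399


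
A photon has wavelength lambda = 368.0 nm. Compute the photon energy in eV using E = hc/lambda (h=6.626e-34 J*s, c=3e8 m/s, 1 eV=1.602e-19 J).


E = hc / lambda
= (6.626e-34)(3e8) / (368.0e-9)
= 1.9878e-25 / 3.6800e-07
= 5.4016e-19 J
Converting to eV: 5.4016e-19 / 1.602e-19
= 3.3718 eV

3.3718


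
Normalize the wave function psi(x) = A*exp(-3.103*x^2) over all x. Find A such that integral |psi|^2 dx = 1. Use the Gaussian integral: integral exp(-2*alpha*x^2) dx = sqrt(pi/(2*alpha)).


integral |psi|^2 dx = A^2 * sqrt(pi/(2*alpha)) = 1
A^2 = sqrt(2*alpha/pi)
= sqrt(2 * 3.103 / pi)
= 1.4055
A = sqrt(1.4055)
= 1.1855

1.1855


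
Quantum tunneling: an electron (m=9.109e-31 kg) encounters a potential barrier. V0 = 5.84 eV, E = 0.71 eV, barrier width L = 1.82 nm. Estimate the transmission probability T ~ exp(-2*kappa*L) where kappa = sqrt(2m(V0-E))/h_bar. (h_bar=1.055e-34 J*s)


V0 - E = 5.13 eV = 8.2183e-19 J
kappa = sqrt(2 * m * (V0-E)) / h_bar
= sqrt(2 * 9.109e-31 * 8.2183e-19) / 1.055e-34
= 1.1598e+10 /m
2*kappa*L = 2 * 1.1598e+10 * 1.82e-9
= 42.2172
T = exp(-42.2172) = 4.627134e-19

4.627134e-19


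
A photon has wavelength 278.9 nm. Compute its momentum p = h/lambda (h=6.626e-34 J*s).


p = h / lambda
= 6.626e-34 / (278.9e-9)
= 6.626e-34 / 2.7890e-07
= 2.3758e-27 kg*m/s

2.3758e-27


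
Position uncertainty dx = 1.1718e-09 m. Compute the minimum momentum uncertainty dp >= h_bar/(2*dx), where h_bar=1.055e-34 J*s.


dp = h_bar / (2 * dx)
= 1.055e-34 / (2 * 1.1718e-09)
= 1.055e-34 / 2.3436e-09
= 4.5016e-26 kg*m/s

4.5016e-26


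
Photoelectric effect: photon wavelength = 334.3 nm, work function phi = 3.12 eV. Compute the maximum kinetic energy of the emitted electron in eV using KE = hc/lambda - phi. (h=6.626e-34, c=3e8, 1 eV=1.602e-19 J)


E_photon = hc / lambda
= (6.626e-34)(3e8) / (334.3e-9)
= 5.9462e-19 J
= 3.7117 eV
KE = E_photon - phi
= 3.7117 - 3.12
= 0.5917 eV

0.5917


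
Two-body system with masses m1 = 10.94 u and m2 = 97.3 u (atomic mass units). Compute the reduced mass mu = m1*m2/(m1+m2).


mu = m1 * m2 / (m1 + m2)
= 10.94 * 97.3 / (10.94 + 97.3)
= 1064.462 / 108.24
= 9.8343 u

9.8343


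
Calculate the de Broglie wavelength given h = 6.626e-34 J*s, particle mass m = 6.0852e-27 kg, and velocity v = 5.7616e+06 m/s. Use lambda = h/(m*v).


lambda = h / (m * v)
= 6.626e-34 / (6.0852e-27 * 5.7616e+06)
= 6.626e-34 / 3.5060e-20
= 1.8899e-14 m

1.8899e-14


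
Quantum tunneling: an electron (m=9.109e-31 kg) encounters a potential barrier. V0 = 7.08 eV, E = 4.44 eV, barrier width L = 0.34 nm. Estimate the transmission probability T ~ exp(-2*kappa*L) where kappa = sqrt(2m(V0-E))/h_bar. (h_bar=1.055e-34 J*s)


V0 - E = 2.64 eV = 4.2293e-19 J
kappa = sqrt(2 * m * (V0-E)) / h_bar
= sqrt(2 * 9.109e-31 * 4.2293e-19) / 1.055e-34
= 8.3201e+09 /m
2*kappa*L = 2 * 8.3201e+09 * 0.34e-9
= 5.6577
T = exp(-5.6577) = 3.490531e-03

3.490531e-03


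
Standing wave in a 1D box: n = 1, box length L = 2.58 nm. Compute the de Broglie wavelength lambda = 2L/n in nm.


lambda = 2L / n
= 2 * 2.58 / 1
= 5.16 / 1
= 5.16 nm

5.16


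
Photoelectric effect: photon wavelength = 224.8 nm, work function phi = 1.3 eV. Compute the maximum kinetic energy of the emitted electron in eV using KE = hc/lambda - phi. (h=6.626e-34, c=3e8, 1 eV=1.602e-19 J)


E_photon = hc / lambda
= (6.626e-34)(3e8) / (224.8e-9)
= 8.8425e-19 J
= 5.5197 eV
KE = E_photon - phi
= 5.5197 - 1.3
= 4.2197 eV

4.2197


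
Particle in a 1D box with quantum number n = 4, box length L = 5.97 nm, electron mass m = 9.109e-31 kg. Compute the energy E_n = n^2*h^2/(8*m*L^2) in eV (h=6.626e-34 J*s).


E = n^2 * h^2 / (8 * m * L^2)
= 4^2 * (6.626e-34)^2 / (8 * 9.109e-31 * (5.97e-9)^2)
= 16 * 4.3904e-67 / (8 * 9.109e-31 * 3.5641e-17)
= 2.7047e-20 J
= 0.1688 eV

0.1688


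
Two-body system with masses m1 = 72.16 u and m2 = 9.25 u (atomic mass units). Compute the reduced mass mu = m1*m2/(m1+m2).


mu = m1 * m2 / (m1 + m2)
= 72.16 * 9.25 / (72.16 + 9.25)
= 667.48 / 81.41
= 8.199 u

8.199


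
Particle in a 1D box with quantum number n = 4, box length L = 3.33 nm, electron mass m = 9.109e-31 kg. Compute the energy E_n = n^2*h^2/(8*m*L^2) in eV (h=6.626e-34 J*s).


E = n^2 * h^2 / (8 * m * L^2)
= 4^2 * (6.626e-34)^2 / (8 * 9.109e-31 * (3.33e-9)^2)
= 16 * 4.3904e-67 / (8 * 9.109e-31 * 1.1089e-17)
= 8.6931e-20 J
= 0.5426 eV

0.5426


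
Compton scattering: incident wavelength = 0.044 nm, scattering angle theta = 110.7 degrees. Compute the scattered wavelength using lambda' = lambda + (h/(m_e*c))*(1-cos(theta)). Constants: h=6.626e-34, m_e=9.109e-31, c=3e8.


Compton wavelength: h/(m_e*c) = 2.4247e-12 m
d_lambda = 2.4247e-12 * (1 - cos(110.7 deg))
= 2.4247e-12 * 1.353475
= 3.2818e-12 m = 0.003282 nm
lambda' = 0.044 + 0.003282
= 0.047282 nm

0.047282


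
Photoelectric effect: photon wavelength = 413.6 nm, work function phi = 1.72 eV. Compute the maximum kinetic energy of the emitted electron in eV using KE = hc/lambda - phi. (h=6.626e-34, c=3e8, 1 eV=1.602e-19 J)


E_photon = hc / lambda
= (6.626e-34)(3e8) / (413.6e-9)
= 4.8061e-19 J
= 3.0001 eV
KE = E_photon - phi
= 3.0001 - 1.72
= 1.2801 eV

1.2801


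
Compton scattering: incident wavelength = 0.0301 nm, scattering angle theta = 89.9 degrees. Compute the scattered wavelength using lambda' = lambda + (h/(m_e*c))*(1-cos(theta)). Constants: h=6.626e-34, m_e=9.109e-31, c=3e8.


Compton wavelength: h/(m_e*c) = 2.4247e-12 m
d_lambda = 2.4247e-12 * (1 - cos(89.9 deg))
= 2.4247e-12 * 0.998255
= 2.4205e-12 m = 0.00242 nm
lambda' = 0.0301 + 0.00242
= 0.03252 nm

0.03252


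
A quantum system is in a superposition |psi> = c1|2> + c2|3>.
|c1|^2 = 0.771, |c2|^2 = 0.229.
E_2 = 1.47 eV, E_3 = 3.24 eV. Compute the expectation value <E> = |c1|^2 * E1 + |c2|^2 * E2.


<E> = |c1|^2 * E1 + |c2|^2 * E2
= 0.771 * 1.47 + 0.229 * 3.24
= 1.1334 + 0.742
= 1.8753 eV

1.8753


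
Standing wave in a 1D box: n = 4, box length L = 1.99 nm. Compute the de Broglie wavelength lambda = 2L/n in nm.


lambda = 2L / n
= 2 * 1.99 / 4
= 3.98 / 4
= 0.995 nm

0.995


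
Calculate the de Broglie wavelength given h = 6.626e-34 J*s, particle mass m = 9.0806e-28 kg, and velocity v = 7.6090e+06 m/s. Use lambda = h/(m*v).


lambda = h / (m * v)
= 6.626e-34 / (9.0806e-28 * 7.6090e+06)
= 6.626e-34 / 6.9094e-21
= 9.5898e-14 m

9.5898e-14


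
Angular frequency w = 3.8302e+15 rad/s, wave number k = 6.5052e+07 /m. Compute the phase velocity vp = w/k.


vp = w / k
= 3.8302e+15 / 6.5052e+07
= 5.8879e+07 m/s

5.8879e+07


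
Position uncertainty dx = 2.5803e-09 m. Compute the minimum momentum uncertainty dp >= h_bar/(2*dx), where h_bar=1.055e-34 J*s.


dp = h_bar / (2 * dx)
= 1.055e-34 / (2 * 2.5803e-09)
= 1.055e-34 / 5.1606e-09
= 2.0443e-26 kg*m/s

2.0443e-26


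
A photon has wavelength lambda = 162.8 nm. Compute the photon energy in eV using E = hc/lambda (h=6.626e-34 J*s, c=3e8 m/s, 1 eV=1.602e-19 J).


E = hc / lambda
= (6.626e-34)(3e8) / (162.8e-9)
= 1.9878e-25 / 1.6280e-07
= 1.2210e-18 J
Converting to eV: 1.2210e-18 / 1.602e-19
= 7.6218 eV

7.6218


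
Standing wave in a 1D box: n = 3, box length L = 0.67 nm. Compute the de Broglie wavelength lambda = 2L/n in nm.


lambda = 2L / n
= 2 * 0.67 / 3
= 1.34 / 3
= 0.4467 nm

0.4467


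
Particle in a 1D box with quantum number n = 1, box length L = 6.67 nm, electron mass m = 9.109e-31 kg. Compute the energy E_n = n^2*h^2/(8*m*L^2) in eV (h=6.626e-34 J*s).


E = n^2 * h^2 / (8 * m * L^2)
= 1^2 * (6.626e-34)^2 / (8 * 9.109e-31 * (6.67e-9)^2)
= 1 * 4.3904e-67 / (8 * 9.109e-31 * 4.4489e-17)
= 1.3542e-21 J
= 0.0085 eV

0.0085


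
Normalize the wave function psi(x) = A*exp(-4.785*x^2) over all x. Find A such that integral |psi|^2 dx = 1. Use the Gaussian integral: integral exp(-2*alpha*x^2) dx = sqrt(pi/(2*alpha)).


integral |psi|^2 dx = A^2 * sqrt(pi/(2*alpha)) = 1
A^2 = sqrt(2*alpha/pi)
= sqrt(2 * 4.785 / pi)
= 1.745344
A = sqrt(1.745344)
= 1.3211

1.3211


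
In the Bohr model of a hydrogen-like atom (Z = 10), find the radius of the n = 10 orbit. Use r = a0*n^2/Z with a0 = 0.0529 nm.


r = a0 * n^2 / Z
= 0.0529 * 10^2 / 10
= 0.0529 * 100 / 10
= 0.529 nm

0.529


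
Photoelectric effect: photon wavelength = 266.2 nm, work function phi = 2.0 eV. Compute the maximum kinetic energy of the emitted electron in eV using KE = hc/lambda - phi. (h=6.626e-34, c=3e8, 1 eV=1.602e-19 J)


E_photon = hc / lambda
= (6.626e-34)(3e8) / (266.2e-9)
= 7.4673e-19 J
= 4.6612 eV
KE = E_photon - phi
= 4.6612 - 2.0
= 2.6612 eV

2.6612


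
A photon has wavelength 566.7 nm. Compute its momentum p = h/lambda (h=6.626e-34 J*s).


p = h / lambda
= 6.626e-34 / (566.7e-9)
= 6.626e-34 / 5.6670e-07
= 1.1692e-27 kg*m/s

1.1692e-27


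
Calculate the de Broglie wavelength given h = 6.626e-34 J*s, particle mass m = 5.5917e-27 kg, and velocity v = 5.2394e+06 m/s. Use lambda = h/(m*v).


lambda = h / (m * v)
= 6.626e-34 / (5.5917e-27 * 5.2394e+06)
= 6.626e-34 / 2.9297e-20
= 2.2617e-14 m

2.2617e-14


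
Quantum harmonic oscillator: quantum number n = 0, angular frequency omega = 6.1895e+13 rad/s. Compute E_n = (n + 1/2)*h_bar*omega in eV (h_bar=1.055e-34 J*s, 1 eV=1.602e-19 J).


E = (n + 1/2) * h_bar * omega
= (0 + 0.5) * 1.055e-34 * 6.1895e+13
= 0.5 * 6.5299e-21
= 3.2650e-21 J
= 0.0204 eV

0.0204


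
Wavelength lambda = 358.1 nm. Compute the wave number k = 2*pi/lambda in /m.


k = 2 * pi / lambda
= 6.2832 / (358.1e-9)
= 6.2832 / 3.5810e-07
= 1.7546e+07 /m

1.7546e+07


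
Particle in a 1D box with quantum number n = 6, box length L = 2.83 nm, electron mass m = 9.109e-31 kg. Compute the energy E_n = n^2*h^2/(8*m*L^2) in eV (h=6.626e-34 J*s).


E = n^2 * h^2 / (8 * m * L^2)
= 6^2 * (6.626e-34)^2 / (8 * 9.109e-31 * (2.83e-9)^2)
= 36 * 4.3904e-67 / (8 * 9.109e-31 * 8.0089e-18)
= 2.7081e-19 J
= 1.6905 eV

1.6905


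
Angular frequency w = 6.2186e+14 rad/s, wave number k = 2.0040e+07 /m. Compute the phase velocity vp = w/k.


vp = w / k
= 6.2186e+14 / 2.0040e+07
= 3.1031e+07 m/s

3.1031e+07


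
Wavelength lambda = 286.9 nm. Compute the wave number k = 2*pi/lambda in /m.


k = 2 * pi / lambda
= 6.2832 / (286.9e-9)
= 6.2832 / 2.8690e-07
= 2.1900e+07 /m

2.1900e+07


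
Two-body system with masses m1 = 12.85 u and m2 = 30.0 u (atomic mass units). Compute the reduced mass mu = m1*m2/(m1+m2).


mu = m1 * m2 / (m1 + m2)
= 12.85 * 30.0 / (12.85 + 30.0)
= 385.5 / 42.85
= 8.9965 u

8.9965


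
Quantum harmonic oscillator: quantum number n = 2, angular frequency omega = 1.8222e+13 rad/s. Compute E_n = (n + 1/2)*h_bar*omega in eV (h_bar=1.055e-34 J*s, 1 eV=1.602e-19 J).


E = (n + 1/2) * h_bar * omega
= (2 + 0.5) * 1.055e-34 * 1.8222e+13
= 2.5 * 1.9224e-21
= 4.8061e-21 J
= 0.03 eV

0.03


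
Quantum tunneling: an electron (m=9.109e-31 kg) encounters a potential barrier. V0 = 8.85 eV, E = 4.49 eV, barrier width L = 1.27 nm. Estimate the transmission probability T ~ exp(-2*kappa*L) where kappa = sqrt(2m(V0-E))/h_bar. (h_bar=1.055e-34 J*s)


V0 - E = 4.36 eV = 6.9847e-19 J
kappa = sqrt(2 * m * (V0-E)) / h_bar
= sqrt(2 * 9.109e-31 * 6.9847e-19) / 1.055e-34
= 1.0692e+10 /m
2*kappa*L = 2 * 1.0692e+10 * 1.27e-9
= 27.1585
T = exp(-27.1585) = 1.604000e-12

1.604000e-12


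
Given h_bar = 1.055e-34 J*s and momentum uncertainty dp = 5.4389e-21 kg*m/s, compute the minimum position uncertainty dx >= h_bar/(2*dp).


dx = h_bar / (2 * dp)
= 1.055e-34 / (2 * 5.4389e-21)
= 1.055e-34 / 1.0878e-20
= 9.6987e-15 m

9.6987e-15


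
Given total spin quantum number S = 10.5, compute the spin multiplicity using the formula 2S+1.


Spin multiplicity = 2S + 1
= 2 * 10.5 + 1
= 21.0 + 1
= 22

22


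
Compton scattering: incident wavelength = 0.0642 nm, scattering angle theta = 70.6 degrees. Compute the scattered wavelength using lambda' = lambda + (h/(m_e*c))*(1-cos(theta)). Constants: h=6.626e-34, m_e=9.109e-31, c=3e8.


Compton wavelength: h/(m_e*c) = 2.4247e-12 m
d_lambda = 2.4247e-12 * (1 - cos(70.6 deg))
= 2.4247e-12 * 0.667839
= 1.6193e-12 m = 0.001619 nm
lambda' = 0.0642 + 0.001619
= 0.065819 nm

0.065819


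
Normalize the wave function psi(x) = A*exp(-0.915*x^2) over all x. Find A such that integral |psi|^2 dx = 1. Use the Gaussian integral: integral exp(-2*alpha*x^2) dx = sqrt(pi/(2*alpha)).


integral |psi|^2 dx = A^2 * sqrt(pi/(2*alpha)) = 1
A^2 = sqrt(2*alpha/pi)
= sqrt(2 * 0.915 / pi)
= 0.763222
A = sqrt(0.763222)
= 0.8736

0.8736


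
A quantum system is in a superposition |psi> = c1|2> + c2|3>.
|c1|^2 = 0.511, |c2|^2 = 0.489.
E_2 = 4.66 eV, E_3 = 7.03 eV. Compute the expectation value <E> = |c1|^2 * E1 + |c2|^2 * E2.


<E> = |c1|^2 * E1 + |c2|^2 * E2
= 0.511 * 4.66 + 0.489 * 7.03
= 2.3813 + 3.4377
= 5.8189 eV

5.8189


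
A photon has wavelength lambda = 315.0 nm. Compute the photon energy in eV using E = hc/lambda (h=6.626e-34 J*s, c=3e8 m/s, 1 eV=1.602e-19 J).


E = hc / lambda
= (6.626e-34)(3e8) / (315.0e-9)
= 1.9878e-25 / 3.1500e-07
= 6.3105e-19 J
Converting to eV: 6.3105e-19 / 1.602e-19
= 3.9391 eV

3.9391


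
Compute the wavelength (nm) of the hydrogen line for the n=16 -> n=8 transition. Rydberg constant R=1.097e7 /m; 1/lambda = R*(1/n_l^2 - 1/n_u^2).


1/lambda = R * (1/n_l^2 - 1/n_u^2)
= 1.097e7 * (1/8^2 - 1/16^2)
= 1.097e7 * (0.015625 - 0.003906)
= 1.097e7 * 0.011719
= 1.2855e+05 /m
lambda = 1 / 1.2855e+05 = 7778.7906 nm

7778.7906


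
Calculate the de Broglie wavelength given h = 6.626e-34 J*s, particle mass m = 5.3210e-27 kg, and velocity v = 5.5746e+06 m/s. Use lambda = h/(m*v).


lambda = h / (m * v)
= 6.626e-34 / (5.3210e-27 * 5.5746e+06)
= 6.626e-34 / 2.9662e-20
= 2.2338e-14 m

2.2338e-14


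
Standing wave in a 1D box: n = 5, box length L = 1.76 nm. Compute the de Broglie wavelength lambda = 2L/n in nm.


lambda = 2L / n
= 2 * 1.76 / 5
= 3.52 / 5
= 0.704 nm

0.704


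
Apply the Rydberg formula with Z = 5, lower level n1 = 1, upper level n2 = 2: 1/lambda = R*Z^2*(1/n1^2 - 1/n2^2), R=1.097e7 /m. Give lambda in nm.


1/lambda = R * Z^2 * (1/n1^2 - 1/n2^2)
= 1.097e7 * 5^2 * (1/1^2 - 1/2^2)
= 1.097e7 * 25 * (1.0 - 0.25)
= 2.0569e+08 /m
lambda = 1 / 2.0569e+08
= 4.8617 nm

4.8617


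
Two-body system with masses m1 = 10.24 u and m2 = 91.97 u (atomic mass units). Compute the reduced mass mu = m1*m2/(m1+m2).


mu = m1 * m2 / (m1 + m2)
= 10.24 * 91.97 / (10.24 + 91.97)
= 941.7728 / 102.21
= 9.2141 u

9.2141


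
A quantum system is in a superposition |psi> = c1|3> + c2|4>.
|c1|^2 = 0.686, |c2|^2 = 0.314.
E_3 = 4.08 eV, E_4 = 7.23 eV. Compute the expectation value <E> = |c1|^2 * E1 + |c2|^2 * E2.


<E> = |c1|^2 * E1 + |c2|^2 * E2
= 0.686 * 4.08 + 0.314 * 7.23
= 2.7989 + 2.2702
= 5.0691 eV

5.0691


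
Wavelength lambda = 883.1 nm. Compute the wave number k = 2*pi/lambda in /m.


k = 2 * pi / lambda
= 6.2832 / (883.1e-9)
= 6.2832 / 8.8310e-07
= 7.1149e+06 /m

7.1149e+06


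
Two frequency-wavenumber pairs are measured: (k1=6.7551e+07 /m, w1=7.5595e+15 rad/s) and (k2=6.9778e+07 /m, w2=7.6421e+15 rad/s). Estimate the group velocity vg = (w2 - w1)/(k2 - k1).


vg = (w2 - w1) / (k2 - k1)
= (7.6421e+15 - 7.5595e+15) / (6.9778e+07 - 6.7551e+07)
= 8.2600e+13 / 2.2270e+06
= 3.7090e+07 m/s

3.7090e+07


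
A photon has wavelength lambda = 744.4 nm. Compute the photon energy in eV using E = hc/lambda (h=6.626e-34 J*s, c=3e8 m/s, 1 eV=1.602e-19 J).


E = hc / lambda
= (6.626e-34)(3e8) / (744.4e-9)
= 1.9878e-25 / 7.4440e-07
= 2.6703e-19 J
Converting to eV: 2.6703e-19 / 1.602e-19
= 1.6669 eV

1.6669


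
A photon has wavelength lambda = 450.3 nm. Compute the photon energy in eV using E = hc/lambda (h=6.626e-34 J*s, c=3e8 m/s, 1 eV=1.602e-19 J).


E = hc / lambda
= (6.626e-34)(3e8) / (450.3e-9)
= 1.9878e-25 / 4.5030e-07
= 4.4144e-19 J
Converting to eV: 4.4144e-19 / 1.602e-19
= 2.7555 eV

2.7555


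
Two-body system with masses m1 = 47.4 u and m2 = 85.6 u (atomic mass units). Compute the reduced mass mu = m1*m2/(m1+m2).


mu = m1 * m2 / (m1 + m2)
= 47.4 * 85.6 / (47.4 + 85.6)
= 4057.44 / 133.0
= 30.5071 u

30.5071


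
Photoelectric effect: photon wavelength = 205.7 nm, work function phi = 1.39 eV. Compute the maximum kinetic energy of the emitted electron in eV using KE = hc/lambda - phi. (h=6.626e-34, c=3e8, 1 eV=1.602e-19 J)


E_photon = hc / lambda
= (6.626e-34)(3e8) / (205.7e-9)
= 9.6636e-19 J
= 6.0322 eV
KE = E_photon - phi
= 6.0322 - 1.39
= 4.6422 eV

4.6422


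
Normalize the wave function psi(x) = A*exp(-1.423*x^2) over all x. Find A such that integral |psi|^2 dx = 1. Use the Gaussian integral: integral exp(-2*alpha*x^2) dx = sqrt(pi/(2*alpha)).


integral |psi|^2 dx = A^2 * sqrt(pi/(2*alpha)) = 1
A^2 = sqrt(2*alpha/pi)
= sqrt(2 * 1.423 / pi)
= 0.951793
A = sqrt(0.951793)
= 0.9756

0.9756


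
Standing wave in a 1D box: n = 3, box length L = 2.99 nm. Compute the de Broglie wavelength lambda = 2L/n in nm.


lambda = 2L / n
= 2 * 2.99 / 3
= 5.98 / 3
= 1.9933 nm

1.9933


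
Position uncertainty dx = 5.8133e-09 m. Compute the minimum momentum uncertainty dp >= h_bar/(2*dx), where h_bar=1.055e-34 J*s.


dp = h_bar / (2 * dx)
= 1.055e-34 / (2 * 5.8133e-09)
= 1.055e-34 / 1.1627e-08
= 9.0740e-27 kg*m/s

9.0740e-27


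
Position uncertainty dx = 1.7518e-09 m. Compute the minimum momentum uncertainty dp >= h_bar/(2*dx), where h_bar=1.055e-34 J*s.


dp = h_bar / (2 * dx)
= 1.055e-34 / (2 * 1.7518e-09)
= 1.055e-34 / 3.5036e-09
= 3.0112e-26 kg*m/s

3.0112e-26


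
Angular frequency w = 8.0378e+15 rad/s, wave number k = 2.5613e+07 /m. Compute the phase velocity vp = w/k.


vp = w / k
= 8.0378e+15 / 2.5613e+07
= 3.1382e+08 m/s

3.1382e+08


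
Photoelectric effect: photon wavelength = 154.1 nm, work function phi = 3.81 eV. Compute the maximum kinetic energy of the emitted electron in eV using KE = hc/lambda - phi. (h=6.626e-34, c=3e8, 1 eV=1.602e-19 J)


E_photon = hc / lambda
= (6.626e-34)(3e8) / (154.1e-9)
= 1.2899e-18 J
= 8.0521 eV
KE = E_photon - phi
= 8.0521 - 3.81
= 4.2421 eV

4.2421


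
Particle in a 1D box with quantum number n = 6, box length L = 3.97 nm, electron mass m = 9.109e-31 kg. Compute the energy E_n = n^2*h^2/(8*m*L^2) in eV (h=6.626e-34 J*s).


E = n^2 * h^2 / (8 * m * L^2)
= 6^2 * (6.626e-34)^2 / (8 * 9.109e-31 * (3.97e-9)^2)
= 36 * 4.3904e-67 / (8 * 9.109e-31 * 1.5761e-17)
= 1.3761e-19 J
= 0.859 eV

0.859


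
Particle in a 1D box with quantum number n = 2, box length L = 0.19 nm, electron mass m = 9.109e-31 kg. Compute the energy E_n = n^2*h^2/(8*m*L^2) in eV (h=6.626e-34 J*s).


E = n^2 * h^2 / (8 * m * L^2)
= 2^2 * (6.626e-34)^2 / (8 * 9.109e-31 * (0.19e-9)^2)
= 4 * 4.3904e-67 / (8 * 9.109e-31 * 3.6100e-20)
= 6.6757e-18 J
= 41.6709 eV

41.6709


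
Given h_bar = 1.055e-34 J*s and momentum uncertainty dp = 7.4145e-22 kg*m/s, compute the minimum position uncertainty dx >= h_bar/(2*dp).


dx = h_bar / (2 * dp)
= 1.055e-34 / (2 * 7.4145e-22)
= 1.055e-34 / 1.4829e-21
= 7.1144e-14 m

7.1144e-14


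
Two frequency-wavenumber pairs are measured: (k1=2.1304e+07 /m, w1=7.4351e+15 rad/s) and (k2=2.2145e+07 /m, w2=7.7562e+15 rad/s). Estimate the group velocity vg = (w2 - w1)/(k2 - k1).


vg = (w2 - w1) / (k2 - k1)
= (7.7562e+15 - 7.4351e+15) / (2.2145e+07 - 2.1304e+07)
= 3.2110e+14 / 8.4100e+05
= 3.8181e+08 m/s

3.8181e+08


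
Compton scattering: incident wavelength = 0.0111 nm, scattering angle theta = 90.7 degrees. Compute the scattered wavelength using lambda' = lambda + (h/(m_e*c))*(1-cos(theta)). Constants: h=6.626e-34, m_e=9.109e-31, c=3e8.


Compton wavelength: h/(m_e*c) = 2.4247e-12 m
d_lambda = 2.4247e-12 * (1 - cos(90.7 deg))
= 2.4247e-12 * 1.012217
= 2.4543e-12 m = 0.002454 nm
lambda' = 0.0111 + 0.002454
= 0.013554 nm

0.013554


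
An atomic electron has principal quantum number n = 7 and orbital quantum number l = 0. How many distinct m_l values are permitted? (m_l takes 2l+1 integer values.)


m_l ranges from -l to +l in integer steps
So m_l goes from -0 to +0
Count = 2l + 1 = 2*0 + 1
= 1

1


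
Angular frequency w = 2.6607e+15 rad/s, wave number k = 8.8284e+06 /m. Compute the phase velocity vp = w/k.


vp = w / k
= 2.6607e+15 / 8.8284e+06
= 3.0138e+08 m/s

3.0138e+08


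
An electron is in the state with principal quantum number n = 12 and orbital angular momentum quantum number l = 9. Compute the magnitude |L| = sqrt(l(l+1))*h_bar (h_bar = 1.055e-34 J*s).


L = sqrt(l*(l+1)) * h_bar
= sqrt(9 * 10) * 1.055e-34
= sqrt(90) * 1.055e-34
= 9.4868 * 1.055e-34
= 1.0009e-33 J*s

1.0009e-33


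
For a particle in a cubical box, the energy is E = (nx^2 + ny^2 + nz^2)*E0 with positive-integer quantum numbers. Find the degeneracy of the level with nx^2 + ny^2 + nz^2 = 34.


Enumerate all (nx, ny, nz) with nx^2 + ny^2 + nz^2 = 34:
(3,3,4)
(3,4,3)
(4,3,3)
Total degeneracy = 3

3


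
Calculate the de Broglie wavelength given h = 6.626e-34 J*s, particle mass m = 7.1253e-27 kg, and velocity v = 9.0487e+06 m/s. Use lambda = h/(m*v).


lambda = h / (m * v)
= 6.626e-34 / (7.1253e-27 * 9.0487e+06)
= 6.626e-34 / 6.4475e-20
= 1.0277e-14 m

1.0277e-14


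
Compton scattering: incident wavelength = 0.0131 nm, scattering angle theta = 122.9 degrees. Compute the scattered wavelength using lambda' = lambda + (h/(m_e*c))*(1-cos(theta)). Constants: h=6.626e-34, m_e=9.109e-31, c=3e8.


Compton wavelength: h/(m_e*c) = 2.4247e-12 m
d_lambda = 2.4247e-12 * (1 - cos(122.9 deg))
= 2.4247e-12 * 1.543174
= 3.7417e-12 m = 0.003742 nm
lambda' = 0.0131 + 0.003742
= 0.016842 nm

0.016842


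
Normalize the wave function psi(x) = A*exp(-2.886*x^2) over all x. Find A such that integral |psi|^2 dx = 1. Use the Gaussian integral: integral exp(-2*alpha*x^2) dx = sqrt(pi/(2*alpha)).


integral |psi|^2 dx = A^2 * sqrt(pi/(2*alpha)) = 1
A^2 = sqrt(2*alpha/pi)
= sqrt(2 * 2.886 / pi)
= 1.355465
A = sqrt(1.355465)
= 1.1642

1.1642


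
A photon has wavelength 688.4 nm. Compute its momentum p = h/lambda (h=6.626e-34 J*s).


p = h / lambda
= 6.626e-34 / (688.4e-9)
= 6.626e-34 / 6.8840e-07
= 9.6252e-28 kg*m/s

9.6252e-28


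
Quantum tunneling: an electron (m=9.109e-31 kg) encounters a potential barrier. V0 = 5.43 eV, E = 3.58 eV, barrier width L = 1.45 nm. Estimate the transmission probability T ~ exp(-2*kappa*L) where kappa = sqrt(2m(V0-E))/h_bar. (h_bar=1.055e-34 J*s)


V0 - E = 1.85 eV = 2.9637e-19 J
kappa = sqrt(2 * m * (V0-E)) / h_bar
= sqrt(2 * 9.109e-31 * 2.9637e-19) / 1.055e-34
= 6.9649e+09 /m
2*kappa*L = 2 * 6.9649e+09 * 1.45e-9
= 20.1982
T = exp(-20.1982) = 1.690543e-09

1.690543e-09


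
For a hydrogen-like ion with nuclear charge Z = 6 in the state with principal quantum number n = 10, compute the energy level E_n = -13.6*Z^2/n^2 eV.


E_n = -13.6 * Z^2 / n^2
= -13.6 * 6^2 / 10^2
= -13.6 * 36 / 100
= -4.896 eV

-4.896


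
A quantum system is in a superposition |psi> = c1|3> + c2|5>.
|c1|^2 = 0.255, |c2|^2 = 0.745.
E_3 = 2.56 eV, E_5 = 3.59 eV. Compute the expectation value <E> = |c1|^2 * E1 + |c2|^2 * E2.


<E> = |c1|^2 * E1 + |c2|^2 * E2
= 0.255 * 2.56 + 0.745 * 3.59
= 0.6528 + 2.6745
= 3.3274 eV

3.3274


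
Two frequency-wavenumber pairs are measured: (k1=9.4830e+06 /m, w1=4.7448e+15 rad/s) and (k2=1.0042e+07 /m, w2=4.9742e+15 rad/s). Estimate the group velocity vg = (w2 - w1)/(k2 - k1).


vg = (w2 - w1) / (k2 - k1)
= (4.9742e+15 - 4.7448e+15) / (1.0042e+07 - 9.4830e+06)
= 2.2940e+14 / 5.5900e+05
= 4.1038e+08 m/s

4.1038e+08


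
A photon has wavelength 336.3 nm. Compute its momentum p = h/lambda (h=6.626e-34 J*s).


p = h / lambda
= 6.626e-34 / (336.3e-9)
= 6.626e-34 / 3.3630e-07
= 1.9703e-27 kg*m/s

1.9703e-27


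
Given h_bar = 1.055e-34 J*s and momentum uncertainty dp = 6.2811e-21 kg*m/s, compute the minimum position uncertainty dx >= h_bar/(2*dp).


dx = h_bar / (2 * dp)
= 1.055e-34 / (2 * 6.2811e-21)
= 1.055e-34 / 1.2562e-20
= 8.3982e-15 m

8.3982e-15


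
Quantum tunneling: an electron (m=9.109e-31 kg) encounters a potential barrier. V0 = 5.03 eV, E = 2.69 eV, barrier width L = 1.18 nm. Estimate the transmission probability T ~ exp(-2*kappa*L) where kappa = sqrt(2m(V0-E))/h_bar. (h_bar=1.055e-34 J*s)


V0 - E = 2.34 eV = 3.7487e-19 J
kappa = sqrt(2 * m * (V0-E)) / h_bar
= sqrt(2 * 9.109e-31 * 3.7487e-19) / 1.055e-34
= 7.8332e+09 /m
2*kappa*L = 2 * 7.8332e+09 * 1.18e-9
= 18.4863
T = exp(-18.4863) = 9.365240e-09

9.365240e-09


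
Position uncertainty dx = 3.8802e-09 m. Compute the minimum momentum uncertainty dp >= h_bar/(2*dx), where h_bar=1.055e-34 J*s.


dp = h_bar / (2 * dx)
= 1.055e-34 / (2 * 3.8802e-09)
= 1.055e-34 / 7.7604e-09
= 1.3595e-26 kg*m/s

1.3595e-26


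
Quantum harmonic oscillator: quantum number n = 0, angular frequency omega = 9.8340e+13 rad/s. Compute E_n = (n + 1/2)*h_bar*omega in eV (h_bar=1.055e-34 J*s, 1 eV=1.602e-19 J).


E = (n + 1/2) * h_bar * omega
= (0 + 0.5) * 1.055e-34 * 9.8340e+13
= 0.5 * 1.0375e-20
= 5.1874e-21 J
= 0.0324 eV

0.0324
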